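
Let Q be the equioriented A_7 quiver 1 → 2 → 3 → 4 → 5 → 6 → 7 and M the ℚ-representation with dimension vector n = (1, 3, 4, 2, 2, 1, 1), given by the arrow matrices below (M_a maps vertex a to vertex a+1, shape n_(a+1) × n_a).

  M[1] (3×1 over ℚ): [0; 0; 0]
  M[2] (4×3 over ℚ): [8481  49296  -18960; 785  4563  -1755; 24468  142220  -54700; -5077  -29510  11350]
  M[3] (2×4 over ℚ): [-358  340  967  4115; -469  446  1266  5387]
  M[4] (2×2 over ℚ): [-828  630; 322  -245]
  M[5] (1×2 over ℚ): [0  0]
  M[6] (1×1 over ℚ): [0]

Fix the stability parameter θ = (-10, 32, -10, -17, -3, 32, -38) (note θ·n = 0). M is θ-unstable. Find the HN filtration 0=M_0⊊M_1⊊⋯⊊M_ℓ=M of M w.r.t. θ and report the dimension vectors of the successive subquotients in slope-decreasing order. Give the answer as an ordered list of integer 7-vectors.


Interval decomposition of M: I[1,1], I[2,2], I[2,4], I[2,5], I[3,3]^2, I[5,5], I[6,6], I[7,7].
HN type (ℓ=6): μ^(1)=32; μ^(2)=5/3; μ^(3)=1/2; μ^(4)=-3; μ^(5)=-10; μ^(6)=-38

((0, 1, 0, 0, 0, 1, 0); (0, 1, 1, 1, 0, 0, 0); (0, 1, 1, 1, 1, 0, 0); (0, 0, 0, 0, 1, 0, 0); (1, 0, 2, 0, 0, 0, 0); (0, 0, 0, 0, 0, 0, 1))


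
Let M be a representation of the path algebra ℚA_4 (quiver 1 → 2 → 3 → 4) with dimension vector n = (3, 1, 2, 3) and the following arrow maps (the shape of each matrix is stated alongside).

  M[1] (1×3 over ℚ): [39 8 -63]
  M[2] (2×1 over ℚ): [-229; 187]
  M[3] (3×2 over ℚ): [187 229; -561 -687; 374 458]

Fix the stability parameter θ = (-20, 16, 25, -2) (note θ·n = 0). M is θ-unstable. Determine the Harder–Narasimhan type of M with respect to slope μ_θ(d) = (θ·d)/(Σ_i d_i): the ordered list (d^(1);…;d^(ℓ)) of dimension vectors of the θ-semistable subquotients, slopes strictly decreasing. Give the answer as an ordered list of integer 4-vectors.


Interval decomposition of M: I[1,1]^2, I[1,3], I[3,4], I[4,4]^2.
HN type (ℓ=5): μ^(1)=25; μ^(2)=16; μ^(3)=23/2; μ^(4)=-2; μ^(5)=-20

((0, 0, 1, 0); (0, 1, 0, 0); (0, 0, 1, 1); (0, 0, 0, 2); (3, 0, 0, 0))


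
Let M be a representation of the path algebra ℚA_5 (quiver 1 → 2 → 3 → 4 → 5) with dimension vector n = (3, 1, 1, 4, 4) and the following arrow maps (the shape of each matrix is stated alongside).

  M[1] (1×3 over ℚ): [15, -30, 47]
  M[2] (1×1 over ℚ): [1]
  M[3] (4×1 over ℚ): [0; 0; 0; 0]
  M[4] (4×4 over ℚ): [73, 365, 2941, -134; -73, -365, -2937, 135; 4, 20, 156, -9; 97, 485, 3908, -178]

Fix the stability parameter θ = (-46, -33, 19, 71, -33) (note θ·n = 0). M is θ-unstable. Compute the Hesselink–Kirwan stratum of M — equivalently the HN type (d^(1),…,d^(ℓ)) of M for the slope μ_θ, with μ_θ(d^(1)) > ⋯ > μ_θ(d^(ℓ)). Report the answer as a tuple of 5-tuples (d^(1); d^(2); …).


Interval decomposition of M: I[1,1]^2, I[1,3], I[4,4], I[4,5]^3, I[5,5].
HN type (ℓ=4): μ^(1)=71; μ^(2)=19; μ^(3)=-33; μ^(4)=-46

((0, 0, 0, 1, 0); (0, 0, 1, 3, 3); (0, 1, 0, 0, 1); (3, 0, 0, 0, 0))


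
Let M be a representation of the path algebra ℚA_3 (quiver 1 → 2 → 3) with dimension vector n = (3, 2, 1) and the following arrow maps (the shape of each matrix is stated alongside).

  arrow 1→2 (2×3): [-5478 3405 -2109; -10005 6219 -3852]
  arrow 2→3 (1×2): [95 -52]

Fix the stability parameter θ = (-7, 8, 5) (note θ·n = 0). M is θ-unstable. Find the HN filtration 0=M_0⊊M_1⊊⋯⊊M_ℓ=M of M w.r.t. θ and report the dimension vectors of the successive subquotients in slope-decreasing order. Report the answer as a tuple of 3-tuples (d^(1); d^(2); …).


Barcode: M ≅ I[1,1], I[1,2], I[1,3]. HN layers by μ_θ (3 steps, strictly decreasing):
  μ^(1)=8; μ^(2)=13/2; μ^(3)=-7

((0, 1, 0); (0, 1, 1); (3, 0, 0))


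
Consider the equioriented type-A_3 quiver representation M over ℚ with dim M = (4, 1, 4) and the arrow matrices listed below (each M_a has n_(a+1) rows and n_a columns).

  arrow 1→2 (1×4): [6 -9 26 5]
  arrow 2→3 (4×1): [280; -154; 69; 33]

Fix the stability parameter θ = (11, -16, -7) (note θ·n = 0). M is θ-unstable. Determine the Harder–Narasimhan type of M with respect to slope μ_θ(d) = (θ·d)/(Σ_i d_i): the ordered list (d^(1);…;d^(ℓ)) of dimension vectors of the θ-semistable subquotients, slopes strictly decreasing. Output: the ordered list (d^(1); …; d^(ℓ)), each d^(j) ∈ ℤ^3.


Barcode: M ≅ I[1,1]^3, I[1,3], I[3,3]^3. HN layers by μ_θ (3 steps, strictly decreasing):
  μ^(1)=11; μ^(2)=-4; μ^(3)=-7

((3, 0, 0); (1, 1, 1); (0, 0, 3))


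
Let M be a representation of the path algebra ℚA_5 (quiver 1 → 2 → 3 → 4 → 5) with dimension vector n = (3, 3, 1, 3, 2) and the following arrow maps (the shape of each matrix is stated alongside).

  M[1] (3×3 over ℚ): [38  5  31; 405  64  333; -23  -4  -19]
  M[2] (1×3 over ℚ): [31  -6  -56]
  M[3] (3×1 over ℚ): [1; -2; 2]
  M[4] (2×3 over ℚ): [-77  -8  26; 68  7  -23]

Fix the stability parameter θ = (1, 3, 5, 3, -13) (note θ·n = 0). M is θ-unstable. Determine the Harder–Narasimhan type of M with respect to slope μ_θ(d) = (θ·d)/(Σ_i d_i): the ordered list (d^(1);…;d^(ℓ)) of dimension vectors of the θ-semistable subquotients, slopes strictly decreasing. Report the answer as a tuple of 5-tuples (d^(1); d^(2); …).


Via rank(M_{q-1}∘⋯∘M_p): M ≅ I[1,1], I[1,2], I[1,5], I[2,2], I[4,4], I[4,5].
μ_θ-semistable layers: μ^(1)=3; μ^(2)=1; μ^(3)=-1/5; μ^(4)=-5

((0, 2, 0, 1, 0); (2, 0, 0, 0, 0); (1, 1, 1, 1, 1); (0, 0, 0, 1, 1))


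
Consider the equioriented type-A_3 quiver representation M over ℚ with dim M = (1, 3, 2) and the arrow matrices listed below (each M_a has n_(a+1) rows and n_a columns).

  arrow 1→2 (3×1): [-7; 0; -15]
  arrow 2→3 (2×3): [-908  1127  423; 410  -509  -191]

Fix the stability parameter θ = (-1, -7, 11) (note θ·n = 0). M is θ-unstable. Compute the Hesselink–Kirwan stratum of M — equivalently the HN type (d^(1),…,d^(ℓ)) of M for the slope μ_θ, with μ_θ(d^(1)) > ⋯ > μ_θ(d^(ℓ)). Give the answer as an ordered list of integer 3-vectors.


Interval decomposition of M: I[1,3], I[2,2], I[2,3].
HN type (ℓ=3): μ^(1)=11; μ^(2)=-4; μ^(3)=-7

((0, 0, 2); (1, 1, 0); (0, 2, 0))


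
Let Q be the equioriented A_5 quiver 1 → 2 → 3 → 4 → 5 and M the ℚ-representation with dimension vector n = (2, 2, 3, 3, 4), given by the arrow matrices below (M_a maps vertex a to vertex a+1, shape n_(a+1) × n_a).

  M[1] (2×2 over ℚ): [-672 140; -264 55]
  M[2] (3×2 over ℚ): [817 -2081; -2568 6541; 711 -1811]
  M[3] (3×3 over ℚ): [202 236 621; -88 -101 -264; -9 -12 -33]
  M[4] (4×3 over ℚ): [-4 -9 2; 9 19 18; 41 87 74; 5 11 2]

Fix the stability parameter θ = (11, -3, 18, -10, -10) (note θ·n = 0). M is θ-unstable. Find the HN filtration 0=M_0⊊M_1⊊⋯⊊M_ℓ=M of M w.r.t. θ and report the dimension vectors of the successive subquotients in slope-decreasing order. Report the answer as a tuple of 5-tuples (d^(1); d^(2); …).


Barcode: M ≅ I[1,1], I[1,5], I[2,5], I[3,4], I[5,5]^2. HN layers by μ_θ (6 steps, strictly decreasing):
  μ^(1)=11; μ^(2)=4; μ^(3)=6/5; μ^(4)=-2/3; μ^(5)=-3; μ^(6)=-10

((1, 0, 0, 0, 0); (0, 0, 1, 1, 0); (1, 1, 1, 1, 1); (0, 0, 1, 1, 1); (0, 1, 0, 0, 0); (0, 0, 0, 0, 2))


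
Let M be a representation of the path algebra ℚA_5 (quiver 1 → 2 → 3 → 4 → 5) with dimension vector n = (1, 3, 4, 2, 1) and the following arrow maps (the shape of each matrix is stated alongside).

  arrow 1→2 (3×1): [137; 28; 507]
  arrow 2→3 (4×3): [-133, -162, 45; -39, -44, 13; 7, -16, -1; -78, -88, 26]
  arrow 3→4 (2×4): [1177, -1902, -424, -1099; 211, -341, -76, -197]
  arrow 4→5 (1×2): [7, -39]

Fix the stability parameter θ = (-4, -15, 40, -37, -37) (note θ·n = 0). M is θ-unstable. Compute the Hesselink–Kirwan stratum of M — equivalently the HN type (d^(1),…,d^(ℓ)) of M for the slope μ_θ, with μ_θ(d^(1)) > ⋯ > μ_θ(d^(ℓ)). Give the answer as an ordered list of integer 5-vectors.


Via rank(M_{q-1}∘⋯∘M_p): M ≅ I[1,5], I[2,2], I[2,4], I[3,3]^2.
μ_θ-semistable layers: μ^(1)=40; μ^(2)=3/2; μ^(3)=-53/5; μ^(4)=-15

((0, 0, 2, 0, 0); (0, 0, 1, 1, 0); (1, 1, 1, 1, 1); (0, 2, 0, 0, 0))


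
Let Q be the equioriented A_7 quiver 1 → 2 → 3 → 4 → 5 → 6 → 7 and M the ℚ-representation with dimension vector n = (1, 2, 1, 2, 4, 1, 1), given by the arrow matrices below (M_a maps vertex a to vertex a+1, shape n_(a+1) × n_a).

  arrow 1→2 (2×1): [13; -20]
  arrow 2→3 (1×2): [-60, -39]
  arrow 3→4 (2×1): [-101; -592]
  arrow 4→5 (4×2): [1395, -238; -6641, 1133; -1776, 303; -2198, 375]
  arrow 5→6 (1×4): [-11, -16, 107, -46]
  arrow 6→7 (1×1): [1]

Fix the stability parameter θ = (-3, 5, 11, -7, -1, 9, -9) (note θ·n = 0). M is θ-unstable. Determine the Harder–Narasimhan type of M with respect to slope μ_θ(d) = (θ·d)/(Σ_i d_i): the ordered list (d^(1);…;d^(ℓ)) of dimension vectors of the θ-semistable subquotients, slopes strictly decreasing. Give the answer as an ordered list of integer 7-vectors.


Barcode: M ≅ I[1,2], I[2,7], I[4,5], I[5,5]^2. HN layers by μ_θ (5 steps, strictly decreasing):
  μ^(1)=5; μ^(2)=4/3; μ^(3)=-1; μ^(4)=-3; μ^(5)=-7

((0, 1, 0, 0, 0, 0, 0); (0, 1, 1, 1, 1, 1, 1); (0, 0, 0, 0, 3, 0, 0); (1, 0, 0, 0, 0, 0, 0); (0, 0, 0, 1, 0, 0, 0))


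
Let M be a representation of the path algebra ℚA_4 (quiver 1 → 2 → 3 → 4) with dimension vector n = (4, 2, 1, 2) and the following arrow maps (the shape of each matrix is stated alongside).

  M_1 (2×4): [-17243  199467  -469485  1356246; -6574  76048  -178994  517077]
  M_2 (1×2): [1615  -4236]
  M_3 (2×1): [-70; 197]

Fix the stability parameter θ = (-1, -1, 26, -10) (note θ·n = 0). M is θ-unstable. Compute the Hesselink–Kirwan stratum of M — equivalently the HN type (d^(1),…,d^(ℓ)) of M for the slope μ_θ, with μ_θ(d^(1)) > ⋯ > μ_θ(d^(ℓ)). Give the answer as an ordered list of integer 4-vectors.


Barcode: M ≅ I[1,1]^2, I[1,2], I[1,4], I[4,4]. HN layers by μ_θ (3 steps, strictly decreasing):
  μ^(1)=8; μ^(2)=-1; μ^(3)=-10

((0, 0, 1, 1); (4, 2, 0, 0); (0, 0, 0, 1))


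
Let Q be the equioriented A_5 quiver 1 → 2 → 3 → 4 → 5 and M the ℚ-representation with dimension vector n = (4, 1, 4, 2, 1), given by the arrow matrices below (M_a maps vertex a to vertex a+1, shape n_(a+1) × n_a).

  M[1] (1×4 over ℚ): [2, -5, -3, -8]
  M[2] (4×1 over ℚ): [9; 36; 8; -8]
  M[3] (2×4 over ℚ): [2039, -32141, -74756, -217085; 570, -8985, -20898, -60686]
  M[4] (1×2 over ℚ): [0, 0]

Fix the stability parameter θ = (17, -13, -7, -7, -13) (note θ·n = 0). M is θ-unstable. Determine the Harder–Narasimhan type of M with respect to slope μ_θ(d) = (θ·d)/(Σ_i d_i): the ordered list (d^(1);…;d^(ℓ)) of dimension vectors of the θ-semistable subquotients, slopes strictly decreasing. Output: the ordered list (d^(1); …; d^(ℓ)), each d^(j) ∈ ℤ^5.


Barcode: M ≅ I[1,1]^3, I[1,4], I[3,3]^2, I[3,4], I[5,5]. HN layers by μ_θ (4 steps, strictly decreasing):
  μ^(1)=17; μ^(2)=-5/2; μ^(3)=-7; μ^(4)=-13

((3, 0, 0, 0, 0); (1, 1, 1, 1, 0); (0, 0, 3, 1, 0); (0, 0, 0, 0, 1))


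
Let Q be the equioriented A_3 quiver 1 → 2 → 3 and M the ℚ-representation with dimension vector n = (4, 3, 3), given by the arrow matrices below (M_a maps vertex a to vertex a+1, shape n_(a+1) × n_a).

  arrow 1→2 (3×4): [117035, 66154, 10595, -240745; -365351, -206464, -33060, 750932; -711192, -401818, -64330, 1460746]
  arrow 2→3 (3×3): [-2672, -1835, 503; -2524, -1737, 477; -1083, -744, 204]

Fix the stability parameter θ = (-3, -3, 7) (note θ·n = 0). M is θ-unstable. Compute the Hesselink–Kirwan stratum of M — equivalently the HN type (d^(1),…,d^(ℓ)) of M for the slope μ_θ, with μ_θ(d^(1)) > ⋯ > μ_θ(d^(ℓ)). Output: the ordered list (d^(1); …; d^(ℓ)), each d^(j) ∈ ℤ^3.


Via rank(M_{q-1}∘⋯∘M_p): M ≅ I[1,1], I[1,2], I[1,3]^2, I[3,3].
μ_θ-semistable layers: μ^(1)=7; μ^(2)=-3

((0, 0, 3); (4, 3, 0))


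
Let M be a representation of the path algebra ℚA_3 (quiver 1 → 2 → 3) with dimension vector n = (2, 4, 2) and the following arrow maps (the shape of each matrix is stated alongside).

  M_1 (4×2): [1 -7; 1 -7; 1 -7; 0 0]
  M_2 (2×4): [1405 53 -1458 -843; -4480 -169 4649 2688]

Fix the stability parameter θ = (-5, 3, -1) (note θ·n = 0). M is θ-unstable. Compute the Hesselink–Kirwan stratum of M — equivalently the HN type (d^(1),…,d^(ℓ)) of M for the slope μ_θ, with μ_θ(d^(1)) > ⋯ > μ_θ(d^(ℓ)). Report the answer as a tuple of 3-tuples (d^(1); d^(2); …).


Via rank(M_{q-1}∘⋯∘M_p): M ≅ I[1,1], I[1,2], I[2,2], I[2,3]^2.
μ_θ-semistable layers: μ^(1)=3; μ^(2)=1; μ^(3)=-5

((0, 2, 0); (0, 2, 2); (2, 0, 0))


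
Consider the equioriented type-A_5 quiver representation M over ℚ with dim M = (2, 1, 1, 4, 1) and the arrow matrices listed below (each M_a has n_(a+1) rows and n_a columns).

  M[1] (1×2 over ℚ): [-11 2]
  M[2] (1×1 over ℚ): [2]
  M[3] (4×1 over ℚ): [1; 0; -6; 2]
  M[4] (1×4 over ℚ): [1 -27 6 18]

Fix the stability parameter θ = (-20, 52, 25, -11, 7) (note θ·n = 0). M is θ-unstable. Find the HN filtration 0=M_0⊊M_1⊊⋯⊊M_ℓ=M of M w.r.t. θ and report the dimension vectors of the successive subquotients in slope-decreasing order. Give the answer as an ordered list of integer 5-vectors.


Via rank(M_{q-1}∘⋯∘M_p): M ≅ I[1,1], I[1,5], I[4,4]^3.
μ_θ-semistable layers: μ^(1)=73/4; μ^(2)=-11; μ^(3)=-20

((0, 1, 1, 1, 1); (0, 0, 0, 3, 0); (2, 0, 0, 0, 0))


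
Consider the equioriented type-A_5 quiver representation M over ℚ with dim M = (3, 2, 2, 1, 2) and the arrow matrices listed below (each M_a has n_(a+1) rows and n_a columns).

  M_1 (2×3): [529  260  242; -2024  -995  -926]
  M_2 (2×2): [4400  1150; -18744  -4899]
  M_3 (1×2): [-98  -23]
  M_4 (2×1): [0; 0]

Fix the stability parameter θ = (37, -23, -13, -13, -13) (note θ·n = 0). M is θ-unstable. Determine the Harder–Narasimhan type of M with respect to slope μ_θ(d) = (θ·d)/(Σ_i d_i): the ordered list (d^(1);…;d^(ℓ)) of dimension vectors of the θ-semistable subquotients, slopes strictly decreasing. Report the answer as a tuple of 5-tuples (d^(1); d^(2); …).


Barcode: M ≅ I[1,1], I[1,2], I[1,4], I[3,3], I[5,5]^2. HN layers by μ_θ (4 steps, strictly decreasing):
  μ^(1)=37; μ^(2)=7; μ^(3)=-3; μ^(4)=-13

((1, 0, 0, 0, 0); (1, 1, 0, 0, 0); (1, 1, 1, 1, 0); (0, 0, 1, 0, 2))


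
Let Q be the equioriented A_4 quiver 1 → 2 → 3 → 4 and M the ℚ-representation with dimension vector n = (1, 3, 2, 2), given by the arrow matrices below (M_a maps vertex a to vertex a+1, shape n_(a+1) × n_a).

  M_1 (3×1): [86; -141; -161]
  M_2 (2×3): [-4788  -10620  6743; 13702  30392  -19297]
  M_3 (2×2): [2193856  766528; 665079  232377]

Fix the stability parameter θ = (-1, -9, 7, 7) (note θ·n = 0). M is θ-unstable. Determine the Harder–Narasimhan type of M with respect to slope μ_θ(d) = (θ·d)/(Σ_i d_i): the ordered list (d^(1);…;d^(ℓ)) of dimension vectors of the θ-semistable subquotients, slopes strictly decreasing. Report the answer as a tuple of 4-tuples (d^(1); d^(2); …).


Barcode: M ≅ I[1,3], I[2,2], I[2,4], I[4,4]. HN layers by μ_θ (3 steps, strictly decreasing):
  μ^(1)=7; μ^(2)=-5; μ^(3)=-9

((0, 0, 2, 2); (1, 1, 0, 0); (0, 2, 0, 0))


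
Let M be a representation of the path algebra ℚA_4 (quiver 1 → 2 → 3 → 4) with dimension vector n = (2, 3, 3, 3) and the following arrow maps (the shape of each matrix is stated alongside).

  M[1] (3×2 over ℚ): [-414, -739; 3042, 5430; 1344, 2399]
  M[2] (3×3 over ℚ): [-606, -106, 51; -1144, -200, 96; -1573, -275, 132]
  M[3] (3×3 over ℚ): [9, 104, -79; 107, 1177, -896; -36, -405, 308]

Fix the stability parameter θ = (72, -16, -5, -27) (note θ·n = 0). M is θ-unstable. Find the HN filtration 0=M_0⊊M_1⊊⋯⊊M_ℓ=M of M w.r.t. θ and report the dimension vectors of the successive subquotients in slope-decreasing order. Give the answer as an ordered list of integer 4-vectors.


Barcode: M ≅ I[1,2], I[1,4], I[2,4], I[3,4]. HN layers by μ_θ (3 steps, strictly decreasing):
  μ^(1)=28; μ^(2)=6; μ^(3)=-16

((1, 1, 0, 0); (1, 1, 1, 1); (0, 1, 2, 2))


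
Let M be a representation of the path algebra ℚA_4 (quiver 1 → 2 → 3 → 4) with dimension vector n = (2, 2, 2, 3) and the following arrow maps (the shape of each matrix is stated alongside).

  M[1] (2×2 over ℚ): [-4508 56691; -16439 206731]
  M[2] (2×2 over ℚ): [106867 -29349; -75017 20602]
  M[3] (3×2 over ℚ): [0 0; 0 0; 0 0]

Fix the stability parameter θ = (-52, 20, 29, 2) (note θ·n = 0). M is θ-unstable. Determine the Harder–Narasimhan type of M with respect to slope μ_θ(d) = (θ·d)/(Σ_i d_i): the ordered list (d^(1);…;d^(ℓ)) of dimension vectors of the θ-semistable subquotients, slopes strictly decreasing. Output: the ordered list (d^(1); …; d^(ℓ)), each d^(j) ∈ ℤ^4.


Via rank(M_{q-1}∘⋯∘M_p): M ≅ I[1,3]^2, I[4,4]^3.
μ_θ-semistable layers: μ^(1)=29; μ^(2)=20; μ^(3)=2; μ^(4)=-52

((0, 0, 2, 0); (0, 2, 0, 0); (0, 0, 0, 3); (2, 0, 0, 0))


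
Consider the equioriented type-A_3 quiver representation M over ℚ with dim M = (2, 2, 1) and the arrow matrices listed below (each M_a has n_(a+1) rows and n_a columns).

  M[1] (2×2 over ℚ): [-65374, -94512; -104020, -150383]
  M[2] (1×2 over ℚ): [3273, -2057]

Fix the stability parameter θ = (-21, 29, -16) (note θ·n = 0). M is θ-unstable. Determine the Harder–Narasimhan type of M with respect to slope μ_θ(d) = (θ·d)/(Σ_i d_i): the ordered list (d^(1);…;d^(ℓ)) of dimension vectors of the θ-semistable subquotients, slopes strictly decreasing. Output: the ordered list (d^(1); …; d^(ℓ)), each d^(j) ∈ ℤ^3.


Interval decomposition of M: I[1,2], I[1,3].
HN type (ℓ=3): μ^(1)=29; μ^(2)=13/2; μ^(3)=-21

((0, 1, 0); (0, 1, 1); (2, 0, 0))


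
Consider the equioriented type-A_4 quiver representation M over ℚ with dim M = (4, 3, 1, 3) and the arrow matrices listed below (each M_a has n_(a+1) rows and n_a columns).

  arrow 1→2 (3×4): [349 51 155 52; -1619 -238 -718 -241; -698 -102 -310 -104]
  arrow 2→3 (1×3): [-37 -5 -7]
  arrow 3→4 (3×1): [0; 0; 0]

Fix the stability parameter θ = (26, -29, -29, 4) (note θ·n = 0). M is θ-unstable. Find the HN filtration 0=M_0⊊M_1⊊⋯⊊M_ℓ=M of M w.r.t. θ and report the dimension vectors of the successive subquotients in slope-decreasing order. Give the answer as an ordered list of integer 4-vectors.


Interval decomposition of M: I[1,1]^2, I[1,2], I[1,3], I[2,2], I[4,4]^3.
HN type (ℓ=5): μ^(1)=26; μ^(2)=4; μ^(3)=-3/2; μ^(4)=-32/3; μ^(5)=-29

((2, 0, 0, 0); (0, 0, 0, 3); (1, 1, 0, 0); (1, 1, 1, 0); (0, 1, 0, 0))


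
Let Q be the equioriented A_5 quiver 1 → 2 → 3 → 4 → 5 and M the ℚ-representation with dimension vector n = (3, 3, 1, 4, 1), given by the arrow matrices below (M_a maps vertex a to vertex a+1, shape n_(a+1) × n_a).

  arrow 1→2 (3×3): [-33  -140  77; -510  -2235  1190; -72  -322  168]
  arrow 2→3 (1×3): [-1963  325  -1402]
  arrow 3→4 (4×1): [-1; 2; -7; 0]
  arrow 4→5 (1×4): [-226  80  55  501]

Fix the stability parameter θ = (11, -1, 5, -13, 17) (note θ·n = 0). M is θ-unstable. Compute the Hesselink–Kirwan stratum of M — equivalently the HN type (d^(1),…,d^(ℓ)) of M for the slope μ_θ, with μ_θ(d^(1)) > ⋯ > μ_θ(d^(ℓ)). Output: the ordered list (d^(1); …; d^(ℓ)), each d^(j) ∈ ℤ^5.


Via rank(M_{q-1}∘⋯∘M_p): M ≅ I[1,1], I[1,2], I[1,5], I[2,2], I[4,4]^3.
μ_θ-semistable layers: μ^(1)=17; μ^(2)=11; μ^(3)=5; μ^(4)=1/2; μ^(5)=-1; μ^(6)=-13

((0, 0, 0, 0, 1); (1, 0, 0, 0, 0); (1, 1, 0, 0, 0); (1, 1, 1, 1, 0); (0, 1, 0, 0, 0); (0, 0, 0, 3, 0))


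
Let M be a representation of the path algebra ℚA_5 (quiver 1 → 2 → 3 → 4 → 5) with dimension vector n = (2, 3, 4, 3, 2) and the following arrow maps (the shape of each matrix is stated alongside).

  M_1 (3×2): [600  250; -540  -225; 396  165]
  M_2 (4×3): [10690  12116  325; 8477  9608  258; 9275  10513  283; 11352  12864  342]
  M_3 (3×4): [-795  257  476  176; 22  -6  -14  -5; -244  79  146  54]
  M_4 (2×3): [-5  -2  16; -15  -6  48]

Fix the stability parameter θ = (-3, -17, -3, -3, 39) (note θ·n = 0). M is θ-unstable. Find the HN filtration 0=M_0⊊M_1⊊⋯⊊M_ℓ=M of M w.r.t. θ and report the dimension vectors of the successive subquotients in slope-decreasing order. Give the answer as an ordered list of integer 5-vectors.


Interval decomposition of M: I[1,1], I[1,5], I[2,4]^2, I[3,3], I[5,5].
HN type (ℓ=4): μ^(1)=39; μ^(2)=-3; μ^(3)=-10; μ^(4)=-17

((0, 0, 0, 0, 2); (1, 0, 4, 3, 0); (1, 1, 0, 0, 0); (0, 2, 0, 0, 0))


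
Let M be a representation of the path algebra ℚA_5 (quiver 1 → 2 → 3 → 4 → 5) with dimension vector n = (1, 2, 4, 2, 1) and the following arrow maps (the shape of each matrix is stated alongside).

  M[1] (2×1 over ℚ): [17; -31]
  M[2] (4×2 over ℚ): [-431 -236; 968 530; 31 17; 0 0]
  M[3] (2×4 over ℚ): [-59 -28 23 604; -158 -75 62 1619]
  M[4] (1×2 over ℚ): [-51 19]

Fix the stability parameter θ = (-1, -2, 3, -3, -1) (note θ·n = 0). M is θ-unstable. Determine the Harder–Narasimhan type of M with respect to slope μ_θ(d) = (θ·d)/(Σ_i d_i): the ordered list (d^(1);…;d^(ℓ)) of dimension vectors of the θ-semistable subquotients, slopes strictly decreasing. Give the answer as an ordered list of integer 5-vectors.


Interval decomposition of M: I[1,5], I[2,4], I[3,3]^2.
HN type (ℓ=5): μ^(1)=3; μ^(2)=0; μ^(3)=-1/3; μ^(4)=-3/2; μ^(5)=-2

((0, 0, 2, 0, 0); (0, 0, 1, 1, 0); (0, 0, 1, 1, 1); (1, 1, 0, 0, 0); (0, 1, 0, 0, 0))


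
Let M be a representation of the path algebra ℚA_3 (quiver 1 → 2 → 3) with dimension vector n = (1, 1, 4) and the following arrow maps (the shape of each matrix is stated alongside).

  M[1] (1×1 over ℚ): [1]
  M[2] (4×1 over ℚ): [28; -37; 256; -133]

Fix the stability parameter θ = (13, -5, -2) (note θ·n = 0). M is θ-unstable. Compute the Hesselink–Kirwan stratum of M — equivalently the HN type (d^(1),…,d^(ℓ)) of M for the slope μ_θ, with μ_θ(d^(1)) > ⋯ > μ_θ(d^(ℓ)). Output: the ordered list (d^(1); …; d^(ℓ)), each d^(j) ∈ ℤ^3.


Interval decomposition of M: I[1,3], I[3,3]^3.
HN type (ℓ=2): μ^(1)=2; μ^(2)=-2

((1, 1, 1); (0, 0, 3))


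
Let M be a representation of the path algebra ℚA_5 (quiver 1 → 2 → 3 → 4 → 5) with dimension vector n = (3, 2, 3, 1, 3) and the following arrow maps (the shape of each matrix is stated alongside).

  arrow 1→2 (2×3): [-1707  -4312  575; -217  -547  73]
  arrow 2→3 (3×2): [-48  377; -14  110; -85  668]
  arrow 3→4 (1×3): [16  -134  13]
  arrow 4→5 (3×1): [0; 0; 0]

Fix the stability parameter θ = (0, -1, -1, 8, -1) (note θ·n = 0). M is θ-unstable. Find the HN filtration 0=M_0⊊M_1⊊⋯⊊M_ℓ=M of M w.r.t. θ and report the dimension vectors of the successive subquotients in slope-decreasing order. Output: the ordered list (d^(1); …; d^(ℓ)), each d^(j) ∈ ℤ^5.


Interval decomposition of M: I[1,1], I[1,3], I[1,4], I[3,3], I[5,5]^3.
HN type (ℓ=4): μ^(1)=8; μ^(2)=0; μ^(3)=-2/3; μ^(4)=-1

((0, 0, 0, 1, 0); (1, 0, 0, 0, 0); (2, 2, 2, 0, 0); (0, 0, 1, 0, 3))


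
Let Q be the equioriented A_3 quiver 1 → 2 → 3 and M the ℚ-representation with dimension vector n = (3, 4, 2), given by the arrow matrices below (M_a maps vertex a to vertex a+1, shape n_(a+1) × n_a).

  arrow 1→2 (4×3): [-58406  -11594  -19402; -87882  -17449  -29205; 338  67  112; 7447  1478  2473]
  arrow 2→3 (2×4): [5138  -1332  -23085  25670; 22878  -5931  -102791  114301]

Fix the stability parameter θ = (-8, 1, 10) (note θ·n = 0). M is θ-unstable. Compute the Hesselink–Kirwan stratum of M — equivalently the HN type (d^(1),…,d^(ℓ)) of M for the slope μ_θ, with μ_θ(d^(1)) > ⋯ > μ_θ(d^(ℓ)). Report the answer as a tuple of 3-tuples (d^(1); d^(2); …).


Interval decomposition of M: I[1,2], I[1,3]^2, I[2,2].
HN type (ℓ=3): μ^(1)=10; μ^(2)=1; μ^(3)=-8

((0, 0, 2); (0, 4, 0); (3, 0, 0))


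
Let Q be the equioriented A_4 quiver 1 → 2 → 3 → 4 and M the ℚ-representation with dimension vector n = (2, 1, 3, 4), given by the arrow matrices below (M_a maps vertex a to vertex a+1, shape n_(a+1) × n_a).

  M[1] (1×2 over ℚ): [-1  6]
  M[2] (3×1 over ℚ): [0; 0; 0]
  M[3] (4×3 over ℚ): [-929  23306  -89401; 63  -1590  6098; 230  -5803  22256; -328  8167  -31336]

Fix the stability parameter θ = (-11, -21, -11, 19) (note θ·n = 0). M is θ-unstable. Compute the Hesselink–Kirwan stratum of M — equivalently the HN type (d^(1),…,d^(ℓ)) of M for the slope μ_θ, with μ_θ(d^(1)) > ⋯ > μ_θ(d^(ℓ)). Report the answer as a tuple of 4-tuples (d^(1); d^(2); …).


Via rank(M_{q-1}∘⋯∘M_p): M ≅ I[1,1], I[1,2], I[3,4]^3, I[4,4].
μ_θ-semistable layers: μ^(1)=19; μ^(2)=-11; μ^(3)=-16

((0, 0, 0, 4); (1, 0, 3, 0); (1, 1, 0, 0))


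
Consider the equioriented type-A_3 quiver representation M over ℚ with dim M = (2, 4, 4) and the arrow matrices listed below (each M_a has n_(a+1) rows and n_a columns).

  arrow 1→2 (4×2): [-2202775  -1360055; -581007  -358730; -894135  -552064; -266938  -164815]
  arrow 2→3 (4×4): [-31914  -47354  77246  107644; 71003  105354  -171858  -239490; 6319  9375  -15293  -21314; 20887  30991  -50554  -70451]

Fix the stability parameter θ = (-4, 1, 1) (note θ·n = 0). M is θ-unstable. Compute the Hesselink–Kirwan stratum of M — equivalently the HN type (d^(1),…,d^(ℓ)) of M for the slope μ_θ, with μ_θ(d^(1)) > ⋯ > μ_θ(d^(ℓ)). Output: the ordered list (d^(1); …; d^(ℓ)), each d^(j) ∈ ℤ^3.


Via rank(M_{q-1}∘⋯∘M_p): M ≅ I[1,2], I[1,3], I[2,3]^2, I[3,3].
μ_θ-semistable layers: μ^(1)=1; μ^(2)=-4

((0, 4, 4); (2, 0, 0))


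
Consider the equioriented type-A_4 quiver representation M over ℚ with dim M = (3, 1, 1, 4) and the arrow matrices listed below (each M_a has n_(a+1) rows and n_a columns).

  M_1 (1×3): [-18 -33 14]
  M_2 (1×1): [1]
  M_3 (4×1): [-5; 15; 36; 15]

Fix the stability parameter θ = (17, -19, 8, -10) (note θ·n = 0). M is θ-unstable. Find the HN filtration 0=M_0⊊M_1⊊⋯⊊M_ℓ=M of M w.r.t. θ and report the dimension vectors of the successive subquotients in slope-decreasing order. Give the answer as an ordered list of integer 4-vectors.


Interval decomposition of M: I[1,1]^2, I[1,4], I[4,4]^3.
HN type (ℓ=3): μ^(1)=17; μ^(2)=-1; μ^(3)=-10

((2, 0, 0, 0); (1, 1, 1, 1); (0, 0, 0, 3))


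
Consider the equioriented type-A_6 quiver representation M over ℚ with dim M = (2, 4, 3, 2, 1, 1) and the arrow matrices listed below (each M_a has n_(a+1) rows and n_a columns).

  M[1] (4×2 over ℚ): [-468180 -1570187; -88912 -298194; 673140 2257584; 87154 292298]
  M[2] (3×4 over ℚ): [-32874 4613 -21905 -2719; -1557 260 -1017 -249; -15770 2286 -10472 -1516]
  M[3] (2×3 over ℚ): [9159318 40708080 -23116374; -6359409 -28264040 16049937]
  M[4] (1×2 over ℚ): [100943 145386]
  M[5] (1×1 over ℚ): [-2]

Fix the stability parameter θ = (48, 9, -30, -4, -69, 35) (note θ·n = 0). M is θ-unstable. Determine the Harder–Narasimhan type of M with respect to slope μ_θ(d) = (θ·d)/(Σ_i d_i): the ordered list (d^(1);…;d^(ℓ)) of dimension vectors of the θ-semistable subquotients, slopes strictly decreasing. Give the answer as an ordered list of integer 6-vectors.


Interval decomposition of M: I[1,3], I[1,4], I[2,2], I[2,3], I[4,6].
HN type (ℓ=5): μ^(1)=35; μ^(2)=9; μ^(3)=23/4; μ^(4)=-21/2; μ^(5)=-73/2

((0, 0, 0, 0, 0, 1); (1, 2, 1, 0, 0, 0); (1, 1, 1, 1, 0, 0); (0, 1, 1, 0, 0, 0); (0, 0, 0, 1, 1, 0))


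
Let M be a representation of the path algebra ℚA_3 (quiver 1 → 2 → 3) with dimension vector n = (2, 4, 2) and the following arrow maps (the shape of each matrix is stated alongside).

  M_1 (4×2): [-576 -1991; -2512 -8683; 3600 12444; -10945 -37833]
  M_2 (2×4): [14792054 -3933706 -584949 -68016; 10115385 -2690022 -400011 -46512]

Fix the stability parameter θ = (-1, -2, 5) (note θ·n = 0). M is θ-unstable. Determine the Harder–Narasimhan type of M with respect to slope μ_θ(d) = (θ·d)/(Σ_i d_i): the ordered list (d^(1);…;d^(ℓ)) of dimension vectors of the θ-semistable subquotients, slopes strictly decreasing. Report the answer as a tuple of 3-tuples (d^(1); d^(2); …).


Interval decomposition of M: I[1,2], I[1,3], I[2,2], I[2,3].
HN type (ℓ=3): μ^(1)=5; μ^(2)=-3/2; μ^(3)=-2

((0, 0, 2); (2, 2, 0); (0, 2, 0))


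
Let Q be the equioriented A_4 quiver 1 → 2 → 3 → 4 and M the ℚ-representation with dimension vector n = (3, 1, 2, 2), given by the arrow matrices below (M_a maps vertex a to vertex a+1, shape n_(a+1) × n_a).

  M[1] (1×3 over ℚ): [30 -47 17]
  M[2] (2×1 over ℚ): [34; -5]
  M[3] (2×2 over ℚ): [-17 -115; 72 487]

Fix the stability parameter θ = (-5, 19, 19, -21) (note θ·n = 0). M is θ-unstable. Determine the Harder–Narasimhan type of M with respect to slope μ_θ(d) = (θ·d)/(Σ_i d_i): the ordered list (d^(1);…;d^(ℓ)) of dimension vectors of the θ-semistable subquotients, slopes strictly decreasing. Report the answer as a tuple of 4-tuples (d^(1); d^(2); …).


Barcode: M ≅ I[1,1]^2, I[1,4], I[3,4]. HN layers by μ_θ (3 steps, strictly decreasing):
  μ^(1)=17/3; μ^(2)=-1; μ^(3)=-5

((0, 1, 1, 1); (0, 0, 1, 1); (3, 0, 0, 0))


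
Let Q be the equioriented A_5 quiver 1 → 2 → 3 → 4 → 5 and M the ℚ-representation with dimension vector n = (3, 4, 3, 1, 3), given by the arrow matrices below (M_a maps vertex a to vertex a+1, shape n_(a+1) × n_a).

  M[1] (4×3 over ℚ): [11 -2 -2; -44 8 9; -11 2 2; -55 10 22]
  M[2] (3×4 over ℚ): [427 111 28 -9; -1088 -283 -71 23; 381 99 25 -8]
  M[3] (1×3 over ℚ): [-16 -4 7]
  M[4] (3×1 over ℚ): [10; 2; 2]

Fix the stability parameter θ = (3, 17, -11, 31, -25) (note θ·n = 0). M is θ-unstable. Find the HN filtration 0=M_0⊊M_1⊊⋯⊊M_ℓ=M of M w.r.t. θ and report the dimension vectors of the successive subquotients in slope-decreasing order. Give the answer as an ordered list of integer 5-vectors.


Via rank(M_{q-1}∘⋯∘M_p): M ≅ I[1,1], I[1,2], I[1,5], I[2,3]^2, I[5,5]^2.
μ_θ-semistable layers: μ^(1)=17; μ^(2)=3; μ^(3)=-25

((0, 1, 0, 0, 0); (3, 3, 3, 1, 1); (0, 0, 0, 0, 2))


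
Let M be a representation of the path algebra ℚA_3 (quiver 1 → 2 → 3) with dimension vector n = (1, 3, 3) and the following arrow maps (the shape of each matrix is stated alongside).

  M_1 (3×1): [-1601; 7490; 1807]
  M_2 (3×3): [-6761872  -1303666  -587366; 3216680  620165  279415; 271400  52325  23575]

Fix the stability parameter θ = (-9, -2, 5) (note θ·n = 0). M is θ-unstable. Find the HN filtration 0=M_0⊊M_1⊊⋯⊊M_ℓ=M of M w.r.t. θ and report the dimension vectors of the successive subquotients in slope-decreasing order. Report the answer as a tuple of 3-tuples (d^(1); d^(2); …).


Interval decomposition of M: I[1,3], I[2,2]^2, I[3,3]^2.
HN type (ℓ=3): μ^(1)=5; μ^(2)=-2; μ^(3)=-9

((0, 0, 3); (0, 3, 0); (1, 0, 0))


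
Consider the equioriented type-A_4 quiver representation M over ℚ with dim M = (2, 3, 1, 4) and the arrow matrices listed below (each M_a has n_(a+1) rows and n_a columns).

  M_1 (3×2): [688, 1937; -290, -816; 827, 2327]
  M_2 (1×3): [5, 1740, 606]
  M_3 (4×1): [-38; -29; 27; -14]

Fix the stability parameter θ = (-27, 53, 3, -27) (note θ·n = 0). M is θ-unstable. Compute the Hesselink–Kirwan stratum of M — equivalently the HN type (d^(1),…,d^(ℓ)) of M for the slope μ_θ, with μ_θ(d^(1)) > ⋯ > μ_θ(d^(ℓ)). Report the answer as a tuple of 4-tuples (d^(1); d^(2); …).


Interval decomposition of M: I[1,2], I[1,4], I[2,2], I[4,4]^3.
HN type (ℓ=3): μ^(1)=53; μ^(2)=29/3; μ^(3)=-27

((0, 2, 0, 0); (0, 1, 1, 1); (2, 0, 0, 3))


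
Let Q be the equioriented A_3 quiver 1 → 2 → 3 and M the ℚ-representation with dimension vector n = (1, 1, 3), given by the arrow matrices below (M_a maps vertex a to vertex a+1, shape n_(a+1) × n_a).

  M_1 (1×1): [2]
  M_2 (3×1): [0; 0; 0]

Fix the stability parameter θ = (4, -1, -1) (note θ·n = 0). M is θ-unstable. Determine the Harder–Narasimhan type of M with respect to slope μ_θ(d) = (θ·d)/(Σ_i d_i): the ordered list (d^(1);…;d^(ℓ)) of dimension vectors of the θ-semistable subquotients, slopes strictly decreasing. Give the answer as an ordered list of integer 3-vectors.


Barcode: M ≅ I[1,2], I[3,3]^3. HN layers by μ_θ (2 steps, strictly decreasing):
  μ^(1)=3/2; μ^(2)=-1

((1, 1, 0); (0, 0, 3))


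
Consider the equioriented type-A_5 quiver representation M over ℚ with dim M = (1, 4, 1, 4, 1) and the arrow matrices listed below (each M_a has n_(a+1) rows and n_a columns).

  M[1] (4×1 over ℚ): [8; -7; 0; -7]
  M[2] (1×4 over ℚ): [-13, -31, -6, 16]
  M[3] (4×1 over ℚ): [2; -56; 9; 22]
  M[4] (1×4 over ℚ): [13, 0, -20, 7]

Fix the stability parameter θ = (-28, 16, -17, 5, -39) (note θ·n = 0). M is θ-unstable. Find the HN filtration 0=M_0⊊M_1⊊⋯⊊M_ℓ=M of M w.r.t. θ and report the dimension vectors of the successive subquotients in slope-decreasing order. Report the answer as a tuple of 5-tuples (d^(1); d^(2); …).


Barcode: M ≅ I[1,4], I[2,2]^3, I[4,4]^2, I[4,5]. HN layers by μ_θ (5 steps, strictly decreasing):
  μ^(1)=16; μ^(2)=5; μ^(3)=-1/2; μ^(4)=-17; μ^(5)=-28

((0, 3, 0, 0, 0); (0, 0, 0, 3, 0); (0, 1, 1, 0, 0); (0, 0, 0, 1, 1); (1, 0, 0, 0, 0))


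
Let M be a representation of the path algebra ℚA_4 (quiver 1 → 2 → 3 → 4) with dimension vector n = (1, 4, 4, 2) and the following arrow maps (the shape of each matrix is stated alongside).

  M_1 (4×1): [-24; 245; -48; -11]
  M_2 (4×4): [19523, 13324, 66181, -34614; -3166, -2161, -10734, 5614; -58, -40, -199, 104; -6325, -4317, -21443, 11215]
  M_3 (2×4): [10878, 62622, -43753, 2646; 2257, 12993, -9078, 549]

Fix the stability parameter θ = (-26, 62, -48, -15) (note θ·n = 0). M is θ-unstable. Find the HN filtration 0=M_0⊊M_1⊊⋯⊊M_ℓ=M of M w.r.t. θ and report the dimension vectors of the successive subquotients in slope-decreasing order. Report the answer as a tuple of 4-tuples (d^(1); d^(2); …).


Interval decomposition of M: I[1,4], I[2,3]^2, I[2,4].
HN type (ℓ=3): μ^(1)=7; μ^(2)=-1/3; μ^(3)=-26

((0, 2, 2, 0); (0, 2, 2, 2); (1, 0, 0, 0))


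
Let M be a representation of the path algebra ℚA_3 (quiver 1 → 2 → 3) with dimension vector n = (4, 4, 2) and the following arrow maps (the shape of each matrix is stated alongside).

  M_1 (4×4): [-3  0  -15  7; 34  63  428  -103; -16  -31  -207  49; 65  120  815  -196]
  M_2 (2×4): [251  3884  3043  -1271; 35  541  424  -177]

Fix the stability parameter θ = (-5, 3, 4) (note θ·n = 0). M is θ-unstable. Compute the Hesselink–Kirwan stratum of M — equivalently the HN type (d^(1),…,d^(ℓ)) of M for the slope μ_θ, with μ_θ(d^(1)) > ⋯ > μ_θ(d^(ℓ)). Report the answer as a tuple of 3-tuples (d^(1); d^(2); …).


Interval decomposition of M: I[1,2]^2, I[1,3]^2.
HN type (ℓ=3): μ^(1)=4; μ^(2)=3; μ^(3)=-5

((0, 0, 2); (0, 4, 0); (4, 0, 0))


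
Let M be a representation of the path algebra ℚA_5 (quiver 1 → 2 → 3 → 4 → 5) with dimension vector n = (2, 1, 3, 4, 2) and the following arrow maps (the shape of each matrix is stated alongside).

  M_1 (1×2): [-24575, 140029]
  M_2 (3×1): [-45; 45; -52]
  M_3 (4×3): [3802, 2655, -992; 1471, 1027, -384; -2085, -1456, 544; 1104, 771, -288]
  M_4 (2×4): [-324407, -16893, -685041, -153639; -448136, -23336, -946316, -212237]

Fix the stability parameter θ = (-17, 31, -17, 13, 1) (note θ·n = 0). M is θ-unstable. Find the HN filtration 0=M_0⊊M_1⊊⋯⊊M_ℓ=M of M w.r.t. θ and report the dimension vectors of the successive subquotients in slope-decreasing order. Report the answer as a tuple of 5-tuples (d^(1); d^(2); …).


Via rank(M_{q-1}∘⋯∘M_p): M ≅ I[1,1], I[1,5], I[3,3], I[3,4], I[4,4], I[4,5].
μ_θ-semistable layers: μ^(1)=13; μ^(2)=7; μ^(3)=-17

((0, 0, 0, 2, 0); (0, 1, 1, 2, 2); (2, 0, 2, 0, 0))


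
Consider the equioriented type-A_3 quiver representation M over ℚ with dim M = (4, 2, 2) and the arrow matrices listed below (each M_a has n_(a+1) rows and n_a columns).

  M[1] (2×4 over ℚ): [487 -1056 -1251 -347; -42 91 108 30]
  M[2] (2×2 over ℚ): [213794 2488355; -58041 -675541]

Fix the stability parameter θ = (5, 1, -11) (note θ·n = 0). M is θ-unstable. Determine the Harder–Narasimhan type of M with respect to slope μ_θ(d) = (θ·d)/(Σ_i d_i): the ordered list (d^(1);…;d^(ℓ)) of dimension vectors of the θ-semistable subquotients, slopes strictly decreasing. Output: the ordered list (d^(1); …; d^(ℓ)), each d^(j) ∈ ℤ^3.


Via rank(M_{q-1}∘⋯∘M_p): M ≅ I[1,1]^2, I[1,3]^2.
μ_θ-semistable layers: μ^(1)=5; μ^(2)=-5/3

((2, 0, 0); (2, 2, 2))


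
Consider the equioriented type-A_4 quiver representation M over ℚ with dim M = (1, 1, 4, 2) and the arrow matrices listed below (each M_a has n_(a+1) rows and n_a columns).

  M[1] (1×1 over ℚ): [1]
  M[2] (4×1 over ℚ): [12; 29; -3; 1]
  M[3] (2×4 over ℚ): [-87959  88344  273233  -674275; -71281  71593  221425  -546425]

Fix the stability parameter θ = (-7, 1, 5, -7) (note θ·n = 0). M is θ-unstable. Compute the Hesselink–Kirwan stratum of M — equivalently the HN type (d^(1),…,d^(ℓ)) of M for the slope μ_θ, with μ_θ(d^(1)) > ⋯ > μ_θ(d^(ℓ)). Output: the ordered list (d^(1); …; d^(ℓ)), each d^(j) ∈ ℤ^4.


Interval decomposition of M: I[1,4], I[3,3]^2, I[3,4].
HN type (ℓ=4): μ^(1)=5; μ^(2)=-1/3; μ^(3)=-1; μ^(4)=-7

((0, 0, 2, 0); (0, 1, 1, 1); (0, 0, 1, 1); (1, 0, 0, 0))


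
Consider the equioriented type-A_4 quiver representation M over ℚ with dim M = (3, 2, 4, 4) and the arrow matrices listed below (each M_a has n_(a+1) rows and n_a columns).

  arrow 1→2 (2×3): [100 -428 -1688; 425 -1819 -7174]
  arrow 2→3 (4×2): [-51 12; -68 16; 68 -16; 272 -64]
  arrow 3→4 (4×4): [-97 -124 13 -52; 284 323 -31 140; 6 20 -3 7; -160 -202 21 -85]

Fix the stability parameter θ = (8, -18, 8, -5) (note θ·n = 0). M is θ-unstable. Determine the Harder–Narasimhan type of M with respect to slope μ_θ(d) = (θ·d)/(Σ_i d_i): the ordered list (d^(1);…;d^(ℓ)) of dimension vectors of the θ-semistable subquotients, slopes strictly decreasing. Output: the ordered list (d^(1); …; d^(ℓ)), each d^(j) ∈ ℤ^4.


Barcode: M ≅ I[1,1]^2, I[1,2], I[2,4], I[3,3], I[3,4]^2, I[4,4]. HN layers by μ_θ (4 steps, strictly decreasing):
  μ^(1)=8; μ^(2)=3/2; μ^(3)=-5; μ^(4)=-18

((2, 0, 1, 0); (0, 0, 3, 3); (1, 1, 0, 1); (0, 1, 0, 0))


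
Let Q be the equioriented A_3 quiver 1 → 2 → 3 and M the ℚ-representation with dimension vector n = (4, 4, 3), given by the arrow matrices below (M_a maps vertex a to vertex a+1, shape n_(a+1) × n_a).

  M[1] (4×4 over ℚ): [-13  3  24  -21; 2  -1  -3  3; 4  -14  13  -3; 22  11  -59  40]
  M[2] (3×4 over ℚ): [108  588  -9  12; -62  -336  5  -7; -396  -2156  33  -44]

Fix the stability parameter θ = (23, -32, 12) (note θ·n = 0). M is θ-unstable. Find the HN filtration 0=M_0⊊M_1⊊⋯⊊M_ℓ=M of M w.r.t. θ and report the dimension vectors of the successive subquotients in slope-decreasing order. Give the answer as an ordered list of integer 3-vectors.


Via rank(M_{q-1}∘⋯∘M_p): M ≅ I[1,2]^2, I[1,3]^2, I[3,3].
μ_θ-semistable layers: μ^(1)=12; μ^(2)=-9/2

((0, 0, 3); (4, 4, 0))


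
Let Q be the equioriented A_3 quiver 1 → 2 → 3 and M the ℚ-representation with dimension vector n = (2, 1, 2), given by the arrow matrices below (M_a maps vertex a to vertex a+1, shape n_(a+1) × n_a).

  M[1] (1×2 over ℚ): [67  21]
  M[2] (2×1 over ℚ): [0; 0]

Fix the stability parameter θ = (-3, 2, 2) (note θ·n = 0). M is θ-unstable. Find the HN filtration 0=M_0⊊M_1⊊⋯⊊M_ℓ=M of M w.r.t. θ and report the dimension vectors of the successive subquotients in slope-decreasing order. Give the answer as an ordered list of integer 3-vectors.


Interval decomposition of M: I[1,1], I[1,2], I[3,3]^2.
HN type (ℓ=2): μ^(1)=2; μ^(2)=-3

((0, 1, 2); (2, 0, 0))
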